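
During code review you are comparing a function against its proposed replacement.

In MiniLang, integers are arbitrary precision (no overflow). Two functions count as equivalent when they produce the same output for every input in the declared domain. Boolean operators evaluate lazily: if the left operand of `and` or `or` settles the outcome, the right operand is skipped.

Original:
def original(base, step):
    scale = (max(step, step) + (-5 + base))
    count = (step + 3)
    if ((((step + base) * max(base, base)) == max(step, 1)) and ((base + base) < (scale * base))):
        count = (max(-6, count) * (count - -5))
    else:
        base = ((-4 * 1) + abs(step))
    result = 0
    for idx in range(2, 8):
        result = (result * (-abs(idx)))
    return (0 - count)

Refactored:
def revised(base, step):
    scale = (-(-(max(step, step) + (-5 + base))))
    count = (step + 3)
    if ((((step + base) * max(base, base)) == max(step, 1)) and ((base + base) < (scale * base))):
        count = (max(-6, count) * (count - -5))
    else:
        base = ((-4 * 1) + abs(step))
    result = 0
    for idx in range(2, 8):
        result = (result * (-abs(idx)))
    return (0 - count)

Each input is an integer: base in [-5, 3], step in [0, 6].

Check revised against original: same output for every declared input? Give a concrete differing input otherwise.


Differences: same computation, different form — yet all 63 inputs agree.
verdict: equivalent


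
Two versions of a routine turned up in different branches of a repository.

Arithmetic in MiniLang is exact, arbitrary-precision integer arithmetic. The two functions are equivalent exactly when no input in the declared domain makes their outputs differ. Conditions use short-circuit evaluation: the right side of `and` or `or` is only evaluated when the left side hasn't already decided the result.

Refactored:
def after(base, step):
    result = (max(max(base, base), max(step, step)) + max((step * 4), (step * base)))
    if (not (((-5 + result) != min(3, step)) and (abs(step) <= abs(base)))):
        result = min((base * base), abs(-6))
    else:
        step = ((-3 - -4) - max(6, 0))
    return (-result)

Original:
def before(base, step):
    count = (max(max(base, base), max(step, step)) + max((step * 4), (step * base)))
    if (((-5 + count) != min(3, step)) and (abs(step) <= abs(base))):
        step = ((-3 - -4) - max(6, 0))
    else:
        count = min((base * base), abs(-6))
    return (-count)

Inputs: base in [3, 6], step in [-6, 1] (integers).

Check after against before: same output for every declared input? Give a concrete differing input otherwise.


Differences: local variable names differ; and boolean connective usage differs — yet all 32 inputs agree.
verdict: equivalent


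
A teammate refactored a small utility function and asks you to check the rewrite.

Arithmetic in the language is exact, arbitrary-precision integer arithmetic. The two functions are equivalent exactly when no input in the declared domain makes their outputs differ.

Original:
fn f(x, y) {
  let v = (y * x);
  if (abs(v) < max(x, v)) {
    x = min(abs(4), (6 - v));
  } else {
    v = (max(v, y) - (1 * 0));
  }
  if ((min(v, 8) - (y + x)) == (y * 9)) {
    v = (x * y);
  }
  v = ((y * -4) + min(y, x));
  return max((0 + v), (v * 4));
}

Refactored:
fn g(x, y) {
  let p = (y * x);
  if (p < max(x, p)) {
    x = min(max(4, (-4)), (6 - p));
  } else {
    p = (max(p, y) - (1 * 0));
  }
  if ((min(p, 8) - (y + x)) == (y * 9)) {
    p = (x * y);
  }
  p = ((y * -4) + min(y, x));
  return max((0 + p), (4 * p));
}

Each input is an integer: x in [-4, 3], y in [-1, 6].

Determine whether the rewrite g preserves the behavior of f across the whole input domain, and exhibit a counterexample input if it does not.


Evaluate both at x=-4, y=2.
f: v becomes -8; next (abs(v) < max(x, v)) evaluates to false; next v becomes 2; next ((min(v, 8) - (y + x)) == (y * 9)) evaluates to false; next v becomes -12; next final value -12
g: p becomes -8; next (p < max(x, p)) evaluates to true; next x becomes 4; next ((min(p, 8) - (y + x)) == (y * 9)) evaluates to false; next p becomes -6; next final value -6
-12 and -6 differ, so these are not the same function on this domain.
verdict: not equivalent; witness: x=-4, y=2


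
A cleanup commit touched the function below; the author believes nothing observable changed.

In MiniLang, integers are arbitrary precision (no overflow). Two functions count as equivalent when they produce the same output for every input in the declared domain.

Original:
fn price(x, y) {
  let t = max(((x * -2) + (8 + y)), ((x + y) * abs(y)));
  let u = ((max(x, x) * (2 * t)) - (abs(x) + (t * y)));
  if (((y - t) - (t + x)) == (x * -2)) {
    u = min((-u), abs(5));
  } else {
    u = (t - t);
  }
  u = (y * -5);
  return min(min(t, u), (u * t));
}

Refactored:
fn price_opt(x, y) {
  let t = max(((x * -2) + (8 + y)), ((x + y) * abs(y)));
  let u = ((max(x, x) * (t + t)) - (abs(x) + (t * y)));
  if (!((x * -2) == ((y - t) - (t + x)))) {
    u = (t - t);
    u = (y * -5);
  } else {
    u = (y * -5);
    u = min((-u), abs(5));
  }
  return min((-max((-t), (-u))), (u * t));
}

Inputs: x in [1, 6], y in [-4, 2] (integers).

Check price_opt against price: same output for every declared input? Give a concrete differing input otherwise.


There is a counterexample at x=3, y=-3: 0 on one side, -15 on the other.
price: t := 0 | u := -3 | (((y - t) - (t + x)) == (x * -2)): true | u := 3 | u := 15 | result 0
price_opt: t := 0 | u := -3 | (!((x * -2) == ((y - t) - (t + x)))): false | u := 15 | u := -15 | result -15
verdict: not equivalent; witness: x=3, y=-3


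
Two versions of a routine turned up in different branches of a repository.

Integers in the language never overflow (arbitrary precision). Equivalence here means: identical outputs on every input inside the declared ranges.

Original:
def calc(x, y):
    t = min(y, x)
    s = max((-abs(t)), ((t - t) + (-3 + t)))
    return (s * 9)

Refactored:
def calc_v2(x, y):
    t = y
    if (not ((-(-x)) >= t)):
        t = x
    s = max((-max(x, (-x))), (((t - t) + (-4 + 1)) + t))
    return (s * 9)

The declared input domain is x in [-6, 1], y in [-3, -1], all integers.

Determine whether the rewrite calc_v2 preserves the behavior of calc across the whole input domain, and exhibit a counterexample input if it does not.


x=-2, y=-3 yields -27 from calc but -18 from calc_v2.
verdict: not equivalent; witness: x=-2, y=-3


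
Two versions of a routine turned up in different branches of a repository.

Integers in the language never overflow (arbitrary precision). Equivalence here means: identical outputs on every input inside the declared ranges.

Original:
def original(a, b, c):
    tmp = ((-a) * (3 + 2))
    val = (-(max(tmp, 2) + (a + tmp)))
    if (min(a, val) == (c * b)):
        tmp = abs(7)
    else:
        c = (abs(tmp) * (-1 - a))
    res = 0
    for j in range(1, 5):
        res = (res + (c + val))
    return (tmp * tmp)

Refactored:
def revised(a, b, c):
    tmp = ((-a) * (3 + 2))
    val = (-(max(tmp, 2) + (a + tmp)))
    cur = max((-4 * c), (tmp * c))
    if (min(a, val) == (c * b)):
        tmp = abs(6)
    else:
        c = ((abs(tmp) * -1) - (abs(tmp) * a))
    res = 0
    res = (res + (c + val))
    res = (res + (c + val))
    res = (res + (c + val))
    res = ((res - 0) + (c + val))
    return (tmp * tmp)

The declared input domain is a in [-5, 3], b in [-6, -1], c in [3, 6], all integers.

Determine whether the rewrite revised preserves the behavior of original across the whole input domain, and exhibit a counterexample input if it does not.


Not equivalent: a=-4, b=-6, c=6 separates them (49 vs 36).
original: tmp=20, then val=-36, then (min(a, val) == (c * b)) is true, then tmp=7, then res=0, then (j=1), then res=-30, then (j=2), then res=-60, then (j=3), then res=-90, then (j=4), then res=-120, then returns 49
revised: tmp=20, then val=-36, then cur=120, then (min(a, val) == (c * b)) is true, then tmp=6, then res=0, then res=-30, then res=-60, then res=-90, then res=-120, then returns 36
verdict: not equivalent; witness: a=-4, b=-6, c=6


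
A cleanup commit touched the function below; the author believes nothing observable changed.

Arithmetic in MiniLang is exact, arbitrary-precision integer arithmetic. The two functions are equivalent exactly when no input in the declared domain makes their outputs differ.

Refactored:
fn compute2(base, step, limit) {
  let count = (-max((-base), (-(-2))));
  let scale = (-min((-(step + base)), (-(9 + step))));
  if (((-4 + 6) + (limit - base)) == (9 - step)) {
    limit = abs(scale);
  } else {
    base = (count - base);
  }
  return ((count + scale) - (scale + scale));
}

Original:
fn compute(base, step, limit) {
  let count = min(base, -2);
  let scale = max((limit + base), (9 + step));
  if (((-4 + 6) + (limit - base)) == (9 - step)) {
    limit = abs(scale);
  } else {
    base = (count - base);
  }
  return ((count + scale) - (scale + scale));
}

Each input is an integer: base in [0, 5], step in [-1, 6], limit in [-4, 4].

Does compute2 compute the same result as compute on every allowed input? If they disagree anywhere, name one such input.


Take base=5, step=-1, limit=4.
compute: count := -2 | scale := 9 | (((-4 + 6) + (limit - base)) == (9 - step)): false | base := -7 | result -11
compute2: count := -2 | scale := 8 | (((-4 + 6) + (limit - base)) == (9 - step)): false | base := -7 | result -10
-11 != -10, so the rewrite changes behavior.
verdict: not equivalent; witness: base=5, step=-1, limit=4


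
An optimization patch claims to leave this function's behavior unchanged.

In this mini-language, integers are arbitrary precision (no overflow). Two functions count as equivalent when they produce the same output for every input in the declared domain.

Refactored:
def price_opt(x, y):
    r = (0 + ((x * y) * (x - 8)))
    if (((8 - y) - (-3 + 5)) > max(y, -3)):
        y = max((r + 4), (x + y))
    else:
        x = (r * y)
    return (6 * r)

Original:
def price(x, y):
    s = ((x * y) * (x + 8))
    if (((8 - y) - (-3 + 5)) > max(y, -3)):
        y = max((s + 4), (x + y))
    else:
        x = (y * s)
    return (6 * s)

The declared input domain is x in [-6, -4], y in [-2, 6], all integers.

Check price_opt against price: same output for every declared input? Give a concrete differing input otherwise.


On input x=-6, y=-2, price returns 144 while price_opt returns -1008.
verdict: not equivalent; witness: x=-6, y=-2


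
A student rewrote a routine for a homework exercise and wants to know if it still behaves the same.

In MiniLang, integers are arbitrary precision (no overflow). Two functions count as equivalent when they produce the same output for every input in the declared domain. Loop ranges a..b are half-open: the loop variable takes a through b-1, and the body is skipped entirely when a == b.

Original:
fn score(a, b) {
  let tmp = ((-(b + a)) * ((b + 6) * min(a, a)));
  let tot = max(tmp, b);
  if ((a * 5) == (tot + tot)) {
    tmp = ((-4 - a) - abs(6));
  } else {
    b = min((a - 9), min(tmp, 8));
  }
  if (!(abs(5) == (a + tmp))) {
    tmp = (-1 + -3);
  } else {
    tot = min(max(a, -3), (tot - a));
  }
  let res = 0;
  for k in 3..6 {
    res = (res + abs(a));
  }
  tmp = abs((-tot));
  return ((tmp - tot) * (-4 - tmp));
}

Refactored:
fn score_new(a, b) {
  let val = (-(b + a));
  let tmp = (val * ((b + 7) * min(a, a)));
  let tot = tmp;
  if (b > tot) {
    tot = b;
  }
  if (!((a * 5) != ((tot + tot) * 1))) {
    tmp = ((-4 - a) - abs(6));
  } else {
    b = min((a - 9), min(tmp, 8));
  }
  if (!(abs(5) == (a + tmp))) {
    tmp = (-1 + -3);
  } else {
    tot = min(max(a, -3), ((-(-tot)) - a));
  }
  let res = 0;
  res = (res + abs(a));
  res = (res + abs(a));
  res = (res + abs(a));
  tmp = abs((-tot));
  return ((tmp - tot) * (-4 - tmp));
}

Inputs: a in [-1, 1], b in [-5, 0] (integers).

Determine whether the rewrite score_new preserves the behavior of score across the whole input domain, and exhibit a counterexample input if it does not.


The edit looks behavioral (`6` became `7`), but over these ranges it never changes the outcome.
One worked example (a=0, b=-5) — score: tmp=0, then tot=0, then ((a * 5) == (tot + tot)) is true, then tmp=-10, then (!(abs(5) == (a + tmp))) is true, then tmp=-4, then res=0, then (k=3), then res=0, then (k=4), then res=0, then (k=5), then res=0, then tmp=0, then returns 0; score_new: val=5, then tmp=0, then tot=0, then (b > tot) is false, then (!((a * 5) != ((tot + tot) * 1))) is true, then tmp=-10, then (!(abs(5) == (a + tmp))) is true, then tmp=-4, then res=0, then res=0, then res=0, then res=0, then tmp=0, then returns 0; agreement on 0.
Sweeping the whole domain (18 inputs) finds no disagreement.
verdict: equivalent


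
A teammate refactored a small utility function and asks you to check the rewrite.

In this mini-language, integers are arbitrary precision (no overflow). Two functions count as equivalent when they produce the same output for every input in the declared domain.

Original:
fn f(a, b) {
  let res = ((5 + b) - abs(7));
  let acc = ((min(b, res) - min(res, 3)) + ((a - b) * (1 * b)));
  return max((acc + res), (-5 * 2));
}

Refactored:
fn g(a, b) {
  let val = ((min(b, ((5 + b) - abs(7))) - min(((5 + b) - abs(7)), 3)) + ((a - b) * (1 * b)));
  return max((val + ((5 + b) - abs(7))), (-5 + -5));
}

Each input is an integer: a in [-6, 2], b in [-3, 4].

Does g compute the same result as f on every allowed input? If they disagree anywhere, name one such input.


The two versions differ — the changes include min/max/abs usage differs, and statement counts differ, and constant usage differs, and arithmetic usage differs, and local variable names differ.
Spot check at a=-4, b=3 — f: res becomes 1; next acc becomes -21; next final value -10. g: val becomes -21; next final value -10. Both give -10.
Checked all 72 inputs in the declared domain: the outputs agree on every one.
verdict: equivalent


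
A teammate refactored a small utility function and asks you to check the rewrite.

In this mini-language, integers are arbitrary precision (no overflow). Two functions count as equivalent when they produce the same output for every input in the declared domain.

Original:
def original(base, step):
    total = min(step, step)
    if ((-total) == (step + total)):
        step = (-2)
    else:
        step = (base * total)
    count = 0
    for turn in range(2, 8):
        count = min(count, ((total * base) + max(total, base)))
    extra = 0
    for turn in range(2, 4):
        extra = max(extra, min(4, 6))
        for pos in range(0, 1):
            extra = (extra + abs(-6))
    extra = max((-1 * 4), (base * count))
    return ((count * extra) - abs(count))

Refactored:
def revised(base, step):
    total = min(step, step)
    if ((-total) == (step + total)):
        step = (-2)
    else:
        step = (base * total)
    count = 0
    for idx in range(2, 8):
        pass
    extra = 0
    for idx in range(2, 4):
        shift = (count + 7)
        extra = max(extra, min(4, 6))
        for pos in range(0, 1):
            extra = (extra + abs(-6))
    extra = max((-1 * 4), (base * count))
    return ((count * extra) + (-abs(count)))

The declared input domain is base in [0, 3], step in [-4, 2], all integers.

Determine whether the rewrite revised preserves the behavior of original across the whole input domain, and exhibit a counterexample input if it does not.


The rewrite breaks on base=1, step=-4, where the results are 6 and 0.
original: total = -4; ((-total) == (step + total)) -> false; step = -4; count = 0; [turn=2]; count = -3; [turn=3]; count = -3; [turn=4]; count = -3; [turn=5]; count = -3; [turn=6]; count = -3; [turn=7]; count = -3; extra = 0; [turn=2]; extra = 4; [pos=0]; extra = 10; [turn=3]; extra = 10; [pos=0]; extra = 16; extra = -3; return 6
revised: total = -4; ((-total) == (step + total)) -> false; step = -4; count = 0; [idx=2]; [idx=3]; [idx=4]; [idx=5]; [idx=6]; [idx=7]; extra = 0; [idx=2]; shift = 7; extra = 4; [pos=0]; extra = 10; [idx=3]; shift = 7; extra = 10; [pos=0]; extra = 16; extra = 0; return 0
verdict: not equivalent; witness: base=1, step=-4


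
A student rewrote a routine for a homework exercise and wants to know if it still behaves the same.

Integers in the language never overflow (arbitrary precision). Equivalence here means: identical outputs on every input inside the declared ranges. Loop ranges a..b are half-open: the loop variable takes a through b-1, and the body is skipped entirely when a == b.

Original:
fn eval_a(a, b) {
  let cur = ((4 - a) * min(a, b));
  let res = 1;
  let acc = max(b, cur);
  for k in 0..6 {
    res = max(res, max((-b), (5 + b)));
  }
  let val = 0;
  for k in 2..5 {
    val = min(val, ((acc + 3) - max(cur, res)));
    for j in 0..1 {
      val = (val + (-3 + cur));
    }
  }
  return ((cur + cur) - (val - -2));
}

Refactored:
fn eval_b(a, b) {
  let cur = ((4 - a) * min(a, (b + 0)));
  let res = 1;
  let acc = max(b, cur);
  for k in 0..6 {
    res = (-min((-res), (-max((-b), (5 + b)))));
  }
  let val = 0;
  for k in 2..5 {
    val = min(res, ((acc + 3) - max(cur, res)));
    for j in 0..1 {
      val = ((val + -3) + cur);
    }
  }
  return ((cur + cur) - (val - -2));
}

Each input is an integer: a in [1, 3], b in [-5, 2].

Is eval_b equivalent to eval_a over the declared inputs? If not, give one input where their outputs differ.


Take a=1, b=-5.
eval_a: cur becomes -15; next res becomes 1; next acc becomes -5; next at k=0:; next res becomes 5; next at k=1:; next res becomes 5; next at k=2:; next res becomes 5; next at k=3:; next res becomes 5; next at k=4:; next res becomes 5; next at k=5:; next res becomes 5; next val becomes 0; next at k=2:; next val becomes -7; next at j=0:; next val becomes -25; next at k=3:; next val becomes -25; next at j=0:; next val becomes -43; next at k=4:; next val becomes -43; next at j=0:; next val becomes -61; next final value 29
eval_b: cur becomes -15; next res becomes 1; next acc becomes -5; next at k=0:; next res becomes 5; next at k=1:; next res becomes 5; next at k=2:; next res becomes 5; next at k=3:; next res becomes 5; next at k=4:; next res becomes 5; next at k=5:; next res becomes 5; next val becomes 0; next at k=2:; next val becomes -7; next at j=0:; next val becomes -25; next at k=3:; next val becomes -7; next at j=0:; next val becomes -25; next at k=4:; next val becomes -7; next at j=0:; next val becomes -25; next final value -7
29 and -7 differ, so these are not the same function on this domain.
verdict: not equivalent; witness: a=1, b=-5


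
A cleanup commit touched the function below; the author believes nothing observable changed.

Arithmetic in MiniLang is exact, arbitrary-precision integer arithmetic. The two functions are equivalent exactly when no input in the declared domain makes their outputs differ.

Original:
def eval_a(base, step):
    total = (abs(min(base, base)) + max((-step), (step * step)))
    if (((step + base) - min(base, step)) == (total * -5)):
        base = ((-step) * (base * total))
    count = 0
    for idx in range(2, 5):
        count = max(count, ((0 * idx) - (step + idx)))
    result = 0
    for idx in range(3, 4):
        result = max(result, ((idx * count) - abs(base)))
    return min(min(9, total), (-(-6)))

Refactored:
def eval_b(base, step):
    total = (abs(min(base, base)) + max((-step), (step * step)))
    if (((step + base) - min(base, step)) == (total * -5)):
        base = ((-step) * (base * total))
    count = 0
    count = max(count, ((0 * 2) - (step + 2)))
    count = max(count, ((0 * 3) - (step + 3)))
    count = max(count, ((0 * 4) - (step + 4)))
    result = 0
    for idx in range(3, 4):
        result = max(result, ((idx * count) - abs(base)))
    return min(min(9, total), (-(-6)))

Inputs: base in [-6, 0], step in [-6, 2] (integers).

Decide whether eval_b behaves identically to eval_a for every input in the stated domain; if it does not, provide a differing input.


Behavior is preserved: although min/max/abs usage differs, statement counts differ, loop structure differs, constant usage differs, arithmetic usage differs, the outputs never diverge.
Tracing base=-3, step=-3: eval_a: total=12, then (((step + base) - min(base, step)) == (total * -5)) is false, then count=0, then (idx=2), then count=1, then (idx=3), then count=1, then (idx=4), then count=1, then result=0, then (idx=3), then result=0, then returns 6 | eval_b: total=12, then (((step + base) - min(base, step)) == (total * -5)) is false, then count=0, then count=1, then count=1, then count=1, then result=0, then (idx=3), then result=0, then returns 6 — matching result 6.
An exhaustive pass over the 63 declared inputs shows identical outputs.
verdict: equivalent


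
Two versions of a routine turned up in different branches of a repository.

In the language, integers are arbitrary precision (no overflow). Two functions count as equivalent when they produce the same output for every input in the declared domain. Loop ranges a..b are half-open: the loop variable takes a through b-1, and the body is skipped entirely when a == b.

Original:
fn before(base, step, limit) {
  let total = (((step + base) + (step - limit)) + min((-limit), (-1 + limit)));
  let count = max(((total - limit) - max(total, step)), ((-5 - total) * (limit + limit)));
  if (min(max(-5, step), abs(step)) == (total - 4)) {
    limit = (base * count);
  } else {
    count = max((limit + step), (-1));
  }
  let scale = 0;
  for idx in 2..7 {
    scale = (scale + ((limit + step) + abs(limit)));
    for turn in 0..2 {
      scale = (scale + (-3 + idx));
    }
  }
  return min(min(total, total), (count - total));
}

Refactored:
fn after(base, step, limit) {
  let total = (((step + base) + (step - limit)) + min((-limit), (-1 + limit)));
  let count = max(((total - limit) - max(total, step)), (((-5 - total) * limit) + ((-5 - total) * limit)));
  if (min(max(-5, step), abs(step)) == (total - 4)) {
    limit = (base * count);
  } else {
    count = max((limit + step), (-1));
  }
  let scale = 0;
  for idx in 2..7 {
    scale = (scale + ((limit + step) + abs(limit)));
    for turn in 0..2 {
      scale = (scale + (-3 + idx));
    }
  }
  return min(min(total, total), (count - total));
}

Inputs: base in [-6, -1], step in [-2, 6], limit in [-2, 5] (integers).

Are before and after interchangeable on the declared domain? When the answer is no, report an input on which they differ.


The two versions differ — the changes include constant usage differs, and arithmetic usage differs.
One worked example (base=-2, step=-2, limit=0) — before: total=-7, then count=0, then (min(max(-5, step), abs(step)) == (total - 4)) is false, then count=-1, then scale=0, then (idx=2), then scale=-2, then (turn=0), then scale=-3, then (turn=1), then scale=-4, then (idx=3), then scale=-6, then (turn=0), then scale=-6, then (turn=1), then scale=-6, then (idx=4), then scale=-8, then (turn=0), then scale=-7, then (turn=1), then scale=-6, then (idx=5), then scale=-8, then (turn=0), then scale=-6, then (turn=1), then scale=-4, then (idx=6), then scale=-6, then (turn=0), then scale=-3, then (turn=1), then scale=0, then returns -7; after: total=-7, then count=0, then (min(max(-5, step), abs(step)) == (total - 4)) is false, then count=-1, then scale=0, then (idx=2), then scale=-2, then (turn=0), then scale=-3, then (turn=1), then scale=-4, then (idx=3), then scale=-6, then (turn=0), then scale=-6, then (turn=1), then scale=-6, then (idx=4), then scale=-8, then (turn=0), then scale=-7, then (turn=1), then scale=-6, then (idx=5), then scale=-8, then (turn=0), then scale=-6, then (turn=1), then scale=-4, then (idx=6), then scale=-6, then (turn=0), then scale=-3, then (turn=1), then scale=0, then returns -7; agreement on -7.
Every one of the 432 inputs gives matching results.
verdict: equivalent


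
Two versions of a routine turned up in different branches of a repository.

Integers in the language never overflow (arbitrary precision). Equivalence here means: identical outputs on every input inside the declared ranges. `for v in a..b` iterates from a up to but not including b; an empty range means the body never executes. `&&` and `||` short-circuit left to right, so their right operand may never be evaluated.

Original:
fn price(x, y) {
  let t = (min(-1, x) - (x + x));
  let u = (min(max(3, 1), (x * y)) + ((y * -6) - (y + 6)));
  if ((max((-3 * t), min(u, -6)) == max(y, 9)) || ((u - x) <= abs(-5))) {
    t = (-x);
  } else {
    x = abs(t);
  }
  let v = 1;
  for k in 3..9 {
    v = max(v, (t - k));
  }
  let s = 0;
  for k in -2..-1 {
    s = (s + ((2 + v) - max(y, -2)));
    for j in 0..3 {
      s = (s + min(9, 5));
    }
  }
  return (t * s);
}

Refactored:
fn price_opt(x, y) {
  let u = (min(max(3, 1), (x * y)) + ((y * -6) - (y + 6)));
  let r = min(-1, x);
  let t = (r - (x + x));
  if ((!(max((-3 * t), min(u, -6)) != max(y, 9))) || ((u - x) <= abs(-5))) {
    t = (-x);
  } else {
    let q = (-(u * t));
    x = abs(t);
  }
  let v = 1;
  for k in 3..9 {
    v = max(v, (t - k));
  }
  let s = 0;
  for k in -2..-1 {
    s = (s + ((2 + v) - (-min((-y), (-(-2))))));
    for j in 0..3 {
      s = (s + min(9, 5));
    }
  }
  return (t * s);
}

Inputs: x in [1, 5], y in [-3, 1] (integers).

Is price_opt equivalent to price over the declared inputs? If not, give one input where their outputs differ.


Differences: arithmetic usage differs; local variable names differ; statement counts differ; comparison usage differs; min/max/abs usage differs; boolean connective usage differs — yet all 25 inputs agree.
verdict: equivalent


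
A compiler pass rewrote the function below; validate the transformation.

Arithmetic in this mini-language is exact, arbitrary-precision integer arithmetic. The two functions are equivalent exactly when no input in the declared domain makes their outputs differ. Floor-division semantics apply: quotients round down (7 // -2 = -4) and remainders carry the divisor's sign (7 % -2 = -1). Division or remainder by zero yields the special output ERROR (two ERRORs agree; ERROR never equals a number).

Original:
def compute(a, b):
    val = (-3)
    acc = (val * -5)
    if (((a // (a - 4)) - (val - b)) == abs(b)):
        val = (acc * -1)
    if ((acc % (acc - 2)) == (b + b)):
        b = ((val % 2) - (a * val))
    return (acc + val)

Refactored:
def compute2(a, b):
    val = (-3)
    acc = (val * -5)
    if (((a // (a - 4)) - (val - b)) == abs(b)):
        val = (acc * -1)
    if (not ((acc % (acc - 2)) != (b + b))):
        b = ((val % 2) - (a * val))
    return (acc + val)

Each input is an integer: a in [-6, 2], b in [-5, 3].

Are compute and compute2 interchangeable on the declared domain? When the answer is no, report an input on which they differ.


Side by side, the visible changes include: boolean connective usage differs, and comparison usage differs.
One worked example (a=-5, b=-3) — compute: val = -3; acc = 15; (((a // (a - 4)) - (val - b)) == abs(b)) -> false; ((acc % (acc - 2)) == (b + b)) -> false; return 12; compute2: val = -3; acc = 15; (((a // (a - 4)) - (val - b)) == abs(b)) -> false; (not ((acc % (acc - 2)) != (b + b))) -> false; return 12; agreement on 12.
Every one of the 81 inputs gives matching results.
verdict: equivalent


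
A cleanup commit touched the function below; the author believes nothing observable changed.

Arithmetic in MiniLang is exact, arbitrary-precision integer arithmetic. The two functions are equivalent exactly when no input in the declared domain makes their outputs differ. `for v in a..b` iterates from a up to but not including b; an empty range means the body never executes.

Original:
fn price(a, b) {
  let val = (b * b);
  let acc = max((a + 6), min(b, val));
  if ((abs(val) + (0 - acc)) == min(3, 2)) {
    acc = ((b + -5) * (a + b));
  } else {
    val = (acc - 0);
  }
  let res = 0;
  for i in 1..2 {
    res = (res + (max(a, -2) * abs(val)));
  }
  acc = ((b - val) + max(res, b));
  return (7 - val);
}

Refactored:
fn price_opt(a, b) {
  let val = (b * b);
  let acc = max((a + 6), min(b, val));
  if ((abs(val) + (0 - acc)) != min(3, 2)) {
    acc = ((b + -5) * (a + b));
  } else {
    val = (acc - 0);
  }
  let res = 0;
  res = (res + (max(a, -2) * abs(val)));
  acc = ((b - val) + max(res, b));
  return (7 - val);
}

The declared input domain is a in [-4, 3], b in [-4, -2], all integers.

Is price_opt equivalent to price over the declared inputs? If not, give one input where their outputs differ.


Evaluate both at a=-4, b=-4.
price: val = 16; acc = 2; ((abs(val) + (0 - acc)) == min(3, 2)) -> false; val = 2; res = 0; [i=1]; res = -4; acc = -10; return 5
price_opt: val = 16; acc = 2; ((abs(val) + (0 - acc)) != min(3, 2)) -> true; acc = 72; res = 0; res = -32; acc = -24; return -9
5 and -9 differ, so these are not the same function on this domain.
verdict: not equivalent; witness: a=-4, b=-4


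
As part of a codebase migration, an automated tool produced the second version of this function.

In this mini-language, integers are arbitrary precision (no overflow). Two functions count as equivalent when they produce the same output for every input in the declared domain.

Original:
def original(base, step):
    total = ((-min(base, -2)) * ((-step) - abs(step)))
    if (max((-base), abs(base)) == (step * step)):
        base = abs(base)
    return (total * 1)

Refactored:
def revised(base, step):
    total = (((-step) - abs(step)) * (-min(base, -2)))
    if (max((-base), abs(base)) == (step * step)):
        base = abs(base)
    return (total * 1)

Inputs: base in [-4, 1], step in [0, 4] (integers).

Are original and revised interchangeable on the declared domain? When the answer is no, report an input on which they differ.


Side by side, the visible changes include: same computation, different form.
One worked example (base=-3, step=0) — original: total = 0; (max((-base), abs(base)) == (step * step)) -> false; return 0; revised: total = 0; (max((-base), abs(base)) == (step * step)) -> false; return 0; agreement on 0.
Every one of the 30 inputs gives matching results.
verdict: equivalent


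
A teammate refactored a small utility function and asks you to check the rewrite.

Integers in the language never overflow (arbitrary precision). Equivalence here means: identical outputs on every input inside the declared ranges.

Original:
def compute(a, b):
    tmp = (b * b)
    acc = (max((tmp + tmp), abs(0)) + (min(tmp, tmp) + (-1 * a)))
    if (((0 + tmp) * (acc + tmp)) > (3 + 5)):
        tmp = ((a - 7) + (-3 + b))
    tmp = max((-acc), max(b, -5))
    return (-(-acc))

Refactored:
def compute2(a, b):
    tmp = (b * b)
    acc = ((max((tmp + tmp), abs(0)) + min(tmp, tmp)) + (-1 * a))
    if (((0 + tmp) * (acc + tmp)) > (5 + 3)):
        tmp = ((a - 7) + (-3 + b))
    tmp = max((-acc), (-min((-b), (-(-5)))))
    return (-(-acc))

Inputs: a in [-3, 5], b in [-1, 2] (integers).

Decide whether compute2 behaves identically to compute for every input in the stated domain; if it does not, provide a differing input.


Equivalent — the differences include min/max/abs usage differs, yet no declared input distinguishes the two.
As a probe, take a=4, b=1: compute runs tmp becomes 1; next acc becomes -1; next (((0 + tmp) * (acc + tmp)) > (3 + 5)) evaluates to false; next tmp becomes 1; next final value -1; compute2 runs tmp becomes 1; next acc becomes -1; next (((0 + tmp) * (acc + tmp)) > (5 + 3)) evaluates to false; next tmp becomes 1; next final value -1; both end at -1.
Across all 36 domain points the two functions coincide.
verdict: equivalent


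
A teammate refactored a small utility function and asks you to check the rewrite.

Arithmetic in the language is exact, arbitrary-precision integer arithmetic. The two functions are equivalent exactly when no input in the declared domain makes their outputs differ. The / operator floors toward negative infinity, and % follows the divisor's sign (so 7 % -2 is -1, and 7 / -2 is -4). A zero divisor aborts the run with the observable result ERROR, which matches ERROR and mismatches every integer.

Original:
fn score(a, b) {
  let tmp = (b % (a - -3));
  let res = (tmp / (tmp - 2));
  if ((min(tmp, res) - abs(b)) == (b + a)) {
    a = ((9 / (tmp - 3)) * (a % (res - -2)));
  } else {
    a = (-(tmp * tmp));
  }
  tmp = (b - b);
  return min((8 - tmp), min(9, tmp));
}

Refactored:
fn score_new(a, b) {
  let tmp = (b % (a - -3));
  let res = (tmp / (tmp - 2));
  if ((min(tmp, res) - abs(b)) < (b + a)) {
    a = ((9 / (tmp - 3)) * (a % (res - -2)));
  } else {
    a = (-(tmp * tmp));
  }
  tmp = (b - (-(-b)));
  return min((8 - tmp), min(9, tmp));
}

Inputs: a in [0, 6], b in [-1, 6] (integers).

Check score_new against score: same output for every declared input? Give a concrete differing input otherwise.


At a=1, b=3: score gives 0, score_new gives ERROR.
verdict: not equivalent; witness: a=1, b=3


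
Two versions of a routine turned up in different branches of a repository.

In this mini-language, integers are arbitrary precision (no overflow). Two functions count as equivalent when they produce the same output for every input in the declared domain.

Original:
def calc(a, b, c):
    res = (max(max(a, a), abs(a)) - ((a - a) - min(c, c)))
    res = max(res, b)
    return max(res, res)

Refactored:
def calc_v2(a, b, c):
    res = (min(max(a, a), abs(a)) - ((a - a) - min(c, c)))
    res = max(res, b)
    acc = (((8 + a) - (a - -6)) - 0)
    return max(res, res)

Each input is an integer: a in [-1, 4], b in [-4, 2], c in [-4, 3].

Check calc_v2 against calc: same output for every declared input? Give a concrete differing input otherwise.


There is a counterexample at a=-1, b=-4, c=-4: -3 on one side, -4 on the other.
calc: res=-3, then res=-3, then returns -3
calc_v2: res=-5, then res=-4, then acc=2, then returns -4
verdict: not equivalent; witness: a=-1, b=-4, c=-4


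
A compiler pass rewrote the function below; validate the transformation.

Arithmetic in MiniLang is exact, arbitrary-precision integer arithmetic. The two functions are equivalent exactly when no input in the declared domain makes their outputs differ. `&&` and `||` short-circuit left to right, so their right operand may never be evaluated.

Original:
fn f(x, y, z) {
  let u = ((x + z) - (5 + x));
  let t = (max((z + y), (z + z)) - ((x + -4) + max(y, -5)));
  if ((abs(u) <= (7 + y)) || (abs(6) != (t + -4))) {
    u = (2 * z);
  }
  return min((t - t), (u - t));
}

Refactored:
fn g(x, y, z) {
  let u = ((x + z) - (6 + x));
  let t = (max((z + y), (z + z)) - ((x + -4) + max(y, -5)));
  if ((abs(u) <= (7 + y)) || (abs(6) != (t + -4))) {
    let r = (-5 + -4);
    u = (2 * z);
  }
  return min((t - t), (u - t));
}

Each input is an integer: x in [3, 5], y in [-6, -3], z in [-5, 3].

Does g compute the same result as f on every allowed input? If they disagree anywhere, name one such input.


At x=3, y=-6, z=2: f gives -13, g gives -14.
verdict: not equivalent; witness: x=3, y=-6, z=2


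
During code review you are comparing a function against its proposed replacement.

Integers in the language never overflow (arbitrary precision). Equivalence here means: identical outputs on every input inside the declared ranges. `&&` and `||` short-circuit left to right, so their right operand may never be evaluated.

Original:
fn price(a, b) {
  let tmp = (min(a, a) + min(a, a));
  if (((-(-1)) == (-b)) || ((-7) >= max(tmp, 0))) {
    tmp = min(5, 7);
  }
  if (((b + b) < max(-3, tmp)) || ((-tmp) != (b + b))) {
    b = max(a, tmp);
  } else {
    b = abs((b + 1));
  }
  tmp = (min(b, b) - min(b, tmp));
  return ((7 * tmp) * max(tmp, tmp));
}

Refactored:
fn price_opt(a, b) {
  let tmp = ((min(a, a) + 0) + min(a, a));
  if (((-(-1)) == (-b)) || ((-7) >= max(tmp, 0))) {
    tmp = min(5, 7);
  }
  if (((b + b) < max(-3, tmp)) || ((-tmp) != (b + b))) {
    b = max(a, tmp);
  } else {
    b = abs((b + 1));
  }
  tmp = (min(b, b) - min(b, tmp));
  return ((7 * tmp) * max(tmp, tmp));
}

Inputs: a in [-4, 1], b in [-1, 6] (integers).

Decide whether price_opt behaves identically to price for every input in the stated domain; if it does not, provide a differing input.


The two are interchangeable: constant usage differs, plus arithmetic usage differs, and every declared input agrees.
Tracing a=-2, b=6: price: tmp = -4; (((-(-1)) == (-b)) || ((-7) >= max(tmp, 0))) -> false; (((b + b) < max(-3, tmp)) || ((-tmp) != (b + b))) -> true; b = -2; tmp = 2; return 28 | price_opt: tmp = -4; (((-(-1)) == (-b)) || ((-7) >= max(tmp, 0))) -> false; (((b + b) < max(-3, tmp)) || ((-tmp) != (b + b))) -> true; b = -2; tmp = 2; return 28 — matching result 28.
Across all 48 domain points the two functions coincide.
verdict: equivalent


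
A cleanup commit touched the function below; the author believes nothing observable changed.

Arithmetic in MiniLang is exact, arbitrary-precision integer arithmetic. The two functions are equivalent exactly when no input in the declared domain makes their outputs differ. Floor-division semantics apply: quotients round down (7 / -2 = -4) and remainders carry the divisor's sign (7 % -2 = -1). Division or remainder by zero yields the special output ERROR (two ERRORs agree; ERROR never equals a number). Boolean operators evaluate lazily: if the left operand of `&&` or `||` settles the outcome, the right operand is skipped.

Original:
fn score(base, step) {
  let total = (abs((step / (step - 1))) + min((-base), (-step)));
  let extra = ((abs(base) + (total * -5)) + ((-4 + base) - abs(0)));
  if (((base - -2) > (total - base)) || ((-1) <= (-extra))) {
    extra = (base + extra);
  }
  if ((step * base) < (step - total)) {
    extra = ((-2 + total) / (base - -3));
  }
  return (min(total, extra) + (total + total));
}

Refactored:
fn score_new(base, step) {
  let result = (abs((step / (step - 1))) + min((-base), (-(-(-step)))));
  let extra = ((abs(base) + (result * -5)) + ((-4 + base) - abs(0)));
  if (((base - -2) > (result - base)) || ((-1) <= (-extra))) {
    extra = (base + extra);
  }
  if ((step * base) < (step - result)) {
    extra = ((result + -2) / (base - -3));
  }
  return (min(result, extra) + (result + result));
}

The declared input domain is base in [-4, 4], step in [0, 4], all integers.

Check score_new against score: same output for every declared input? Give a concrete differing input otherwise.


Reading the diff, among the changes: local variable names differ.
Spot check at base=1, step=3 — score: total := -2 | extra := 8 | (((base - -2) > (total - base)) || ((-1) <= (-extra))): true | extra := 9 | ((step * base) < (step - total)): true | extra := -1 | result -6. score_new: result := -2 | extra := 8 | (((base - -2) > (result - base)) || ((-1) <= (-extra))): true | extra := 9 | ((step * base) < (step - result)): true | extra := -1 | result -6. Both give -6.
Checked all 45 inputs in the declared domain: the outputs agree on every one.
verdict: equivalent


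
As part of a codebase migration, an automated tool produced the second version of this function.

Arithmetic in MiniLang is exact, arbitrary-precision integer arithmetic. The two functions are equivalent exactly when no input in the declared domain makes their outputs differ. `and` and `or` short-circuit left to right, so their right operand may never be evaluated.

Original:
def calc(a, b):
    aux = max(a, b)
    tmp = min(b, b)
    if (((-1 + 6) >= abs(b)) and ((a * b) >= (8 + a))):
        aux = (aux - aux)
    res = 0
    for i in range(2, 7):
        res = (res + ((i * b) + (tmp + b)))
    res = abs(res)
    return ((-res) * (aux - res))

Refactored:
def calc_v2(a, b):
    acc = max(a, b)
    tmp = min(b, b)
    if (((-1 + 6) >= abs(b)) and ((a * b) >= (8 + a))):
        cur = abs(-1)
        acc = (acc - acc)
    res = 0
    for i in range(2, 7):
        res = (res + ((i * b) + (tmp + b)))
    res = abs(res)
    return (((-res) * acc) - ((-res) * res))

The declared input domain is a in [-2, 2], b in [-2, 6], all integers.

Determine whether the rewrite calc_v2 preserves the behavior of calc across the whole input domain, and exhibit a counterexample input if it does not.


Behavior is preserved: although statement counts differ; and constant usage differs; and min/max/abs usage differs; and arithmetic usage differs; and local variable names differ, the outputs never diverge.
Spot check at a=-1, b=6 — calc: aux=6, then tmp=6, then (((-1 + 6) >= abs(b)) and ((a * b) >= (8 + a))) is false, then res=0, then (i=2), then res=24, then (i=3), then res=54, then (i=4), then res=90, then (i=5), then res=132, then (i=6), then res=180, then res=180, then returns 31320. calc_v2: acc=6, then tmp=6, then (((-1 + 6) >= abs(b)) and ((a * b) >= (8 + a))) is false, then res=0, then (i=2), then res=24, then (i=3), then res=54, then (i=4), then res=90, then (i=5), then res=132, then (i=6), then res=180, then res=180, then returns 31320. Both give 31320.
An exhaustive pass over the 45 declared inputs shows identical outputs.
verdict: equivalent
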